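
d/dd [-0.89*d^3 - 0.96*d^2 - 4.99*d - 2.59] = -2.67*d^2 - 1.92*d - 4.99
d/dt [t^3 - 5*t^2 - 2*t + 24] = 3*t^2 - 10*t - 2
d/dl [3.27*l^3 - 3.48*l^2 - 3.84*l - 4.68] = 9.81*l^2 - 6.96*l - 3.84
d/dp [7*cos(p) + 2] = -7*sin(p)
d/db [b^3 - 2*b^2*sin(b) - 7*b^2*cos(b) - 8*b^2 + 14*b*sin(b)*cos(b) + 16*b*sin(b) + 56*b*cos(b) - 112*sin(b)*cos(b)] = 7*b^2*sin(b) - 2*b^2*cos(b) + 3*b^2 - 60*b*sin(b) + 2*b*cos(b) + 14*b*cos(2*b) - 16*b + 16*sin(b) + 7*sin(2*b) + 56*cos(b) - 112*cos(2*b)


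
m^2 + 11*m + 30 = (m + 5)*(m + 6)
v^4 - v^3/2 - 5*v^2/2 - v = v*(v - 2)*(v + 1/2)*(v + 1)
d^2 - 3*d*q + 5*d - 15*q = (d + 5)*(d - 3*q)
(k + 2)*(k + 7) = k^2 + 9*k + 14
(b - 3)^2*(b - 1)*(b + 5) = b^4 - 2*b^3 - 20*b^2 + 66*b - 45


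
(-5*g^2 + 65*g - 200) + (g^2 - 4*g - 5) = -4*g^2 + 61*g - 205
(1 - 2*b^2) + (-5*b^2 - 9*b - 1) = -7*b^2 - 9*b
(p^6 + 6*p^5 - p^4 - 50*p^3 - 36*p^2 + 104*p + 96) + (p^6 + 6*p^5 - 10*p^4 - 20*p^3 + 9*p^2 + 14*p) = 2*p^6 + 12*p^5 - 11*p^4 - 70*p^3 - 27*p^2 + 118*p + 96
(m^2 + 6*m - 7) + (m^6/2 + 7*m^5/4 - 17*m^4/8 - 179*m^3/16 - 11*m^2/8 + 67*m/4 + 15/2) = m^6/2 + 7*m^5/4 - 17*m^4/8 - 179*m^3/16 - 3*m^2/8 + 91*m/4 + 1/2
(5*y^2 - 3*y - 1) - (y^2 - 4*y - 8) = 4*y^2 + y + 7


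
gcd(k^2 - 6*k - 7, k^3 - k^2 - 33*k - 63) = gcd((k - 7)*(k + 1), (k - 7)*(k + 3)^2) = k - 7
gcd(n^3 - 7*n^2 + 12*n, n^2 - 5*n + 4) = n - 4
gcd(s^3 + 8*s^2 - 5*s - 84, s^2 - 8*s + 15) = s - 3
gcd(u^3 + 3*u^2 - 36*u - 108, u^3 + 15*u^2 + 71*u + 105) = u + 3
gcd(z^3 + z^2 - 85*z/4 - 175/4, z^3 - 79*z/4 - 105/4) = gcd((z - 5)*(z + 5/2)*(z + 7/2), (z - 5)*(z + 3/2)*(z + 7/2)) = z^2 - 3*z/2 - 35/2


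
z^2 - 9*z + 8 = (z - 8)*(z - 1)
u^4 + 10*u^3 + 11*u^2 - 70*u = u*(u - 2)*(u + 5)*(u + 7)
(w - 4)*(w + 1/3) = w^2 - 11*w/3 - 4/3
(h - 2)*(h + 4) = h^2 + 2*h - 8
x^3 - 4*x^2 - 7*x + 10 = (x - 5)*(x - 1)*(x + 2)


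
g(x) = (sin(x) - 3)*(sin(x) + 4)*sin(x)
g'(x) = (sin(x) - 3)*(sin(x) + 4)*cos(x) + (sin(x) - 3)*sin(x)*cos(x) + (sin(x) + 4)*sin(x)*cos(x)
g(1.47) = -9.96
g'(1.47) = -0.71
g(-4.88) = -9.90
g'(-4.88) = -1.19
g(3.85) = 7.96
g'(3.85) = 9.14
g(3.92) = 8.57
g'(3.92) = 8.49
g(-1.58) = 12.00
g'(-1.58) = 0.10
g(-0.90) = 9.53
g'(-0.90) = -7.29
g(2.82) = -3.66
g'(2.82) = 10.50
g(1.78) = -9.85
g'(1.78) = 1.49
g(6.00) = 3.41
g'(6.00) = -11.83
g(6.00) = 3.41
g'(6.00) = -11.83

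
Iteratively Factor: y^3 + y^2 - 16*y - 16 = (y - 4)*(y^2 + 5*y + 4) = (y - 4)*(y + 4)*(y + 1)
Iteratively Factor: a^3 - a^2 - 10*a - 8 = (a - 4)*(a^2 + 3*a + 2) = (a - 4)*(a + 2)*(a + 1)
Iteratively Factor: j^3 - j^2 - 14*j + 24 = (j - 3)*(j^2 + 2*j - 8) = (j - 3)*(j - 2)*(j + 4)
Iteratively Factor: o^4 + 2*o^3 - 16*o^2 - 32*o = (o)*(o^3 + 2*o^2 - 16*o - 32) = o*(o + 2)*(o^2 - 16) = o*(o - 4)*(o + 2)*(o + 4)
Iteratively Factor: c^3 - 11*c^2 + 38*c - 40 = (c - 5)*(c^2 - 6*c + 8) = (c - 5)*(c - 2)*(c - 4)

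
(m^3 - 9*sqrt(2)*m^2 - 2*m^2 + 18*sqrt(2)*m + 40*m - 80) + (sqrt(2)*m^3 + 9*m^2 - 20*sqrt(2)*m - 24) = m^3 + sqrt(2)*m^3 - 9*sqrt(2)*m^2 + 7*m^2 - 2*sqrt(2)*m + 40*m - 104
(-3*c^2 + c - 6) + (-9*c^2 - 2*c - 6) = -12*c^2 - c - 12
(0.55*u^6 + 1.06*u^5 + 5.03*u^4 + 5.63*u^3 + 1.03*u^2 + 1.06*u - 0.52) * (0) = 0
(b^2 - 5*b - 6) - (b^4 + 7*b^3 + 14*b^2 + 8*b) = -b^4 - 7*b^3 - 13*b^2 - 13*b - 6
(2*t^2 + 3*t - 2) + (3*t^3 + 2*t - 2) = 3*t^3 + 2*t^2 + 5*t - 4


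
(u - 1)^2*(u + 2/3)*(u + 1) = u^4 - u^3/3 - 5*u^2/3 + u/3 + 2/3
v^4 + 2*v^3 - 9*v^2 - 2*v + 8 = (v - 2)*(v - 1)*(v + 1)*(v + 4)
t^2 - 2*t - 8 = (t - 4)*(t + 2)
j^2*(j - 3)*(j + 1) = j^4 - 2*j^3 - 3*j^2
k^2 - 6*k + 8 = (k - 4)*(k - 2)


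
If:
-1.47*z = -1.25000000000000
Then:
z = 0.85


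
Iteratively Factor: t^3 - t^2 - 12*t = (t + 3)*(t^2 - 4*t) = (t - 4)*(t + 3)*(t)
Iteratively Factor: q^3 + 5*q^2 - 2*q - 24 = (q + 4)*(q^2 + q - 6) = (q + 3)*(q + 4)*(q - 2)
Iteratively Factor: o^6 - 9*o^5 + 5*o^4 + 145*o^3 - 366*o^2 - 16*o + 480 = (o - 3)*(o^5 - 6*o^4 - 13*o^3 + 106*o^2 - 48*o - 160) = (o - 3)*(o + 1)*(o^4 - 7*o^3 - 6*o^2 + 112*o - 160) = (o - 5)*(o - 3)*(o + 1)*(o^3 - 2*o^2 - 16*o + 32) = (o - 5)*(o - 3)*(o - 2)*(o + 1)*(o^2 - 16) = (o - 5)*(o - 3)*(o - 2)*(o + 1)*(o + 4)*(o - 4)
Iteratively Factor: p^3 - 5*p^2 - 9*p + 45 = (p + 3)*(p^2 - 8*p + 15) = (p - 5)*(p + 3)*(p - 3)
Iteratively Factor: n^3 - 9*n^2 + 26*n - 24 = (n - 2)*(n^2 - 7*n + 12) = (n - 3)*(n - 2)*(n - 4)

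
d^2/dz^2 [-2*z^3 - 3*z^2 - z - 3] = -12*z - 6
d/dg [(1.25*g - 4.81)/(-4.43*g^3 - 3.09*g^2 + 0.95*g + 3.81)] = (11.075*g^3 - 60.0624*g^2 - 29.7258*g + 9.332)/(19.6249*g^6 + 27.3774*g^5 + 1.1311*g^4 - 39.6276*g^3 - 22.6433*g^2 + 7.239*g + 14.5161)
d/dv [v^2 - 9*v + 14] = 2*v - 9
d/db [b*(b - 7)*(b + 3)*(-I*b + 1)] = -4*I*b^3 + b^2*(3 + 12*I) - b*(8 - 42*I) - 21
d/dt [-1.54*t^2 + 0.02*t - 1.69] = 0.02 - 3.08*t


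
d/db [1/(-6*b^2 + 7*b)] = (12*b - 7)/(b^2*(6*b - 7)^2)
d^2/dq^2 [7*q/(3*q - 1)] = 42/(3*q - 1)^3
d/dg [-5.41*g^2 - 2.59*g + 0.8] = -10.82*g - 2.59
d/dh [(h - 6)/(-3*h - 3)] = -7/(3*(h + 1)^2)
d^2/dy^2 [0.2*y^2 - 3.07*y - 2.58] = 0.400000000000000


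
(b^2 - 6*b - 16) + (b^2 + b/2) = 2*b^2 - 11*b/2 - 16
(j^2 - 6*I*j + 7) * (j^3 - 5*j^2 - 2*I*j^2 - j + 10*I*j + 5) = j^5 - 5*j^4 - 8*I*j^4 - 6*j^3 + 40*I*j^3 + 30*j^2 - 8*I*j^2 - 7*j + 40*I*j + 35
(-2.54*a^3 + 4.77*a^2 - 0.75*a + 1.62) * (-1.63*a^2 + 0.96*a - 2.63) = 4.1402*a^5 - 10.2135*a^4 + 12.4819*a^3 - 15.9057*a^2 + 3.5277*a - 4.2606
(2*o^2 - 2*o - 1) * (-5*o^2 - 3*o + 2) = -10*o^4 + 4*o^3 + 15*o^2 - o - 2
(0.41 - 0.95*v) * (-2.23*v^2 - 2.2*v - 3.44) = 2.1185*v^3 + 1.1757*v^2 + 2.366*v - 1.4104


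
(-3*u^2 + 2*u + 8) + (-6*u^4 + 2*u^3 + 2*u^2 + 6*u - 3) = -6*u^4 + 2*u^3 - u^2 + 8*u + 5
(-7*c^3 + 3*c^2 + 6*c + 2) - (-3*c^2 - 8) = -7*c^3 + 6*c^2 + 6*c + 10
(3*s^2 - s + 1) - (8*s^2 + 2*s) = -5*s^2 - 3*s + 1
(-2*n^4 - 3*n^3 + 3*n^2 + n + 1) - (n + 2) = -2*n^4 - 3*n^3 + 3*n^2 - 1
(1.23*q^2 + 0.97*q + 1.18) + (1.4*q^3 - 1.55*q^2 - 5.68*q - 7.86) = 1.4*q^3 - 0.32*q^2 - 4.71*q - 6.68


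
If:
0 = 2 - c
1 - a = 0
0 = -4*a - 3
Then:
No Solution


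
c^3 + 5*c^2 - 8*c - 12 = (c - 2)*(c + 1)*(c + 6)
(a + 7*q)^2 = a^2 + 14*a*q + 49*q^2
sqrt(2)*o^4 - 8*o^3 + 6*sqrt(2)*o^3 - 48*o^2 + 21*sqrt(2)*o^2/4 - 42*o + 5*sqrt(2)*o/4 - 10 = (o + 1/2)*(o + 5)*(o - 4*sqrt(2))*(sqrt(2)*o + sqrt(2)/2)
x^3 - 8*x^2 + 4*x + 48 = (x - 6)*(x - 4)*(x + 2)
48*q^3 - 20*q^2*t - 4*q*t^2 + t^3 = (-6*q + t)*(-2*q + t)*(4*q + t)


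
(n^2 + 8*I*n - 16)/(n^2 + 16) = (n + 4*I)/(n - 4*I)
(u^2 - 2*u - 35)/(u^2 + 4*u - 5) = (u - 7)/(u - 1)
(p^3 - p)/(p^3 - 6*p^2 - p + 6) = p/(p - 6)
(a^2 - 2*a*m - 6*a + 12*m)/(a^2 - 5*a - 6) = (a - 2*m)/(a + 1)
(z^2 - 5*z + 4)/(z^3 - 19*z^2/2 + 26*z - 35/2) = 2*(z - 4)/(2*z^2 - 17*z + 35)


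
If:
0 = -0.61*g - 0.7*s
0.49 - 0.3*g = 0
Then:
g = 1.63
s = -1.42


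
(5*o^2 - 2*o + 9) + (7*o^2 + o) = 12*o^2 - o + 9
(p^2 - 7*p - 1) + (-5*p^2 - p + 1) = -4*p^2 - 8*p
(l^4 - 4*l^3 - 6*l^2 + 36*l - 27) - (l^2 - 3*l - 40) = l^4 - 4*l^3 - 7*l^2 + 39*l + 13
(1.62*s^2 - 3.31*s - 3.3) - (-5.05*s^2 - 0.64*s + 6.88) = 6.67*s^2 - 2.67*s - 10.18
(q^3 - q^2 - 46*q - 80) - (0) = q^3 - q^2 - 46*q - 80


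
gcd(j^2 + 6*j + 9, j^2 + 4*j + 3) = j + 3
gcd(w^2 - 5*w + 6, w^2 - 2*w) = w - 2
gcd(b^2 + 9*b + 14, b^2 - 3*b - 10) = b + 2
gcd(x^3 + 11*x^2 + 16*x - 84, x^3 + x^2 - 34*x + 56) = x^2 + 5*x - 14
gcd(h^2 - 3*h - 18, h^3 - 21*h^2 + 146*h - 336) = h - 6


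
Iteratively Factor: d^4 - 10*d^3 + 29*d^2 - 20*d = (d - 1)*(d^3 - 9*d^2 + 20*d) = (d - 5)*(d - 1)*(d^2 - 4*d) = (d - 5)*(d - 4)*(d - 1)*(d)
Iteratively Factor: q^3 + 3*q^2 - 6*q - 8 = (q + 1)*(q^2 + 2*q - 8) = (q + 1)*(q + 4)*(q - 2)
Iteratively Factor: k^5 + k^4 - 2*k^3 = (k)*(k^4 + k^3 - 2*k^2) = k*(k - 1)*(k^3 + 2*k^2) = k^2*(k - 1)*(k^2 + 2*k) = k^2*(k - 1)*(k + 2)*(k)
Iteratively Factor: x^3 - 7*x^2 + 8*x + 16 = (x + 1)*(x^2 - 8*x + 16) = (x - 4)*(x + 1)*(x - 4)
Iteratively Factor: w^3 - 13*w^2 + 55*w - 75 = (w - 5)*(w^2 - 8*w + 15) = (w - 5)^2*(w - 3)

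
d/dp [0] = 0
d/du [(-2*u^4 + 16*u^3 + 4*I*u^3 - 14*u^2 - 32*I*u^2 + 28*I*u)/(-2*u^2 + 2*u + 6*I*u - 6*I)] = (2*u^3 + u^2*(-7 - 11*I) + u*(-12 + 42*I) + 42)/(u^2 - 6*I*u - 9)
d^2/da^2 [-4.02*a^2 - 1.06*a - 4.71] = -8.04000000000000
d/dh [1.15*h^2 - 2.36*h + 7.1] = 2.3*h - 2.36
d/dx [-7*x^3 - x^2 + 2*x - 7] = -21*x^2 - 2*x + 2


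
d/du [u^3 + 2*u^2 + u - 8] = 3*u^2 + 4*u + 1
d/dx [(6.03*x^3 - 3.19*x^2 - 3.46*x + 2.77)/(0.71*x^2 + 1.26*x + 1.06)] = (4.2813*x^4 + 15.1956*x^3 + 17.6126*x^2 - 10.6962*x - 7.1578)/(0.5041*x^4 + 1.7892*x^3 + 3.0928*x^2 + 2.6712*x + 1.1236)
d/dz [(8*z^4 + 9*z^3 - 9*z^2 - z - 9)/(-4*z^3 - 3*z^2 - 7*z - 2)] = (-32*z^6 - 48*z^5 - 231*z^4 - 198*z^3 - 102*z^2 - 18*z - 61)/(16*z^6 + 24*z^5 + 65*z^4 + 58*z^3 + 61*z^2 + 28*z + 4)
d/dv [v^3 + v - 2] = 3*v^2 + 1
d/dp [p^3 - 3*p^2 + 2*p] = 3*p^2 - 6*p + 2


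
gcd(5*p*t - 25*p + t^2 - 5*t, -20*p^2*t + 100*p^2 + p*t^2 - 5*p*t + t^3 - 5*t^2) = 5*p*t - 25*p + t^2 - 5*t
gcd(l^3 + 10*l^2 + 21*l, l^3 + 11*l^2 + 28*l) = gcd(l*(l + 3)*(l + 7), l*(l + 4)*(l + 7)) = l^2 + 7*l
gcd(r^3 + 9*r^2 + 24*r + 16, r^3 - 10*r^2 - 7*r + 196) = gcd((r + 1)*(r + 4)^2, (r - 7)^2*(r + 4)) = r + 4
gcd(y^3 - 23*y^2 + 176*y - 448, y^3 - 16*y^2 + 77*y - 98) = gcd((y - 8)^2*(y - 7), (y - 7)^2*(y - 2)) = y - 7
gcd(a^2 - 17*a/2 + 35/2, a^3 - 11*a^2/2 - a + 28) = a - 7/2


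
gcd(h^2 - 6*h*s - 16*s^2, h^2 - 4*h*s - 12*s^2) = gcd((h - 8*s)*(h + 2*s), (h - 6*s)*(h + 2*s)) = h + 2*s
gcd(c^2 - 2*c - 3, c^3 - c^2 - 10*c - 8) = c + 1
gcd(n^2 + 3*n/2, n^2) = n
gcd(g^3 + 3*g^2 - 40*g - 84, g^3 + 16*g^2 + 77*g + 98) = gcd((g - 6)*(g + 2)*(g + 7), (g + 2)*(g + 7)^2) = g^2 + 9*g + 14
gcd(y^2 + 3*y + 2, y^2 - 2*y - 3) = y + 1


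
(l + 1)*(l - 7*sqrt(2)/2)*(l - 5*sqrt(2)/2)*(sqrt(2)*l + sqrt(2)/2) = sqrt(2)*l^4 - 12*l^3 + 3*sqrt(2)*l^3/2 - 18*l^2 + 18*sqrt(2)*l^2 - 6*l + 105*sqrt(2)*l/4 + 35*sqrt(2)/4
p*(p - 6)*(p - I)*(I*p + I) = I*p^4 + p^3 - 5*I*p^3 - 5*p^2 - 6*I*p^2 - 6*p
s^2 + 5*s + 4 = (s + 1)*(s + 4)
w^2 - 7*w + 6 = (w - 6)*(w - 1)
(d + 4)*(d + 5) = d^2 + 9*d + 20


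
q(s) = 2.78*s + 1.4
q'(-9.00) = 2.78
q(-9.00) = -23.62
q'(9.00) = 2.78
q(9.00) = 26.42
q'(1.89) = 2.78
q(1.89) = 6.65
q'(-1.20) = 2.78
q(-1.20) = -1.94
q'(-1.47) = 2.78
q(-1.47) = -2.69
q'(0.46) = 2.78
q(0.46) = 2.68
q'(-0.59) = 2.78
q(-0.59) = -0.24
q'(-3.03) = 2.78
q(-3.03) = -7.02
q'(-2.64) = 2.78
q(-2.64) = -5.94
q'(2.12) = 2.78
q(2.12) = 7.29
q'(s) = 2.78000000000000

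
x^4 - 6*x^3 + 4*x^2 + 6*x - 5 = (x - 5)*(x - 1)^2*(x + 1)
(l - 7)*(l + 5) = l^2 - 2*l - 35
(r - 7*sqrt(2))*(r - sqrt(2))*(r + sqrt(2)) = r^3 - 7*sqrt(2)*r^2 - 2*r + 14*sqrt(2)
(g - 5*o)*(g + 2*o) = g^2 - 3*g*o - 10*o^2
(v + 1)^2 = v^2 + 2*v + 1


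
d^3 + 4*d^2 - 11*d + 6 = (d - 1)^2*(d + 6)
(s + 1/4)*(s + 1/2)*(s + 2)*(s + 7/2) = s^4 + 25*s^3/4 + 45*s^2/4 + 95*s/16 + 7/8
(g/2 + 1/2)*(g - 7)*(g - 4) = g^3/2 - 5*g^2 + 17*g/2 + 14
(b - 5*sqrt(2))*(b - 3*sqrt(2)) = b^2 - 8*sqrt(2)*b + 30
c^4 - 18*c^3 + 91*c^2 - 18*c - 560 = (c - 8)*(c - 7)*(c - 5)*(c + 2)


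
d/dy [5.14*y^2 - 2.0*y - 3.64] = 10.28*y - 2.0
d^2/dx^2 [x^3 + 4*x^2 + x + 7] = 6*x + 8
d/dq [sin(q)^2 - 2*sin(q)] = 2*(sin(q) - 1)*cos(q)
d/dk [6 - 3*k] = -3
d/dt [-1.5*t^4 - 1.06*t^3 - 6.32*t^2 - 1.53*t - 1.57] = -6.0*t^3 - 3.18*t^2 - 12.64*t - 1.53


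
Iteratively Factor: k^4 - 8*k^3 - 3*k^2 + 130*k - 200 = (k - 2)*(k^3 - 6*k^2 - 15*k + 100) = (k - 5)*(k - 2)*(k^2 - k - 20) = (k - 5)^2*(k - 2)*(k + 4)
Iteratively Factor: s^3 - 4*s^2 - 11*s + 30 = (s - 2)*(s^2 - 2*s - 15) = (s - 2)*(s + 3)*(s - 5)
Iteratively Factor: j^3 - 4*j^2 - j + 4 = (j - 1)*(j^2 - 3*j - 4) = (j - 4)*(j - 1)*(j + 1)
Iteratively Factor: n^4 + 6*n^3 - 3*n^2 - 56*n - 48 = (n - 3)*(n^3 + 9*n^2 + 24*n + 16) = (n - 3)*(n + 4)*(n^2 + 5*n + 4) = (n - 3)*(n + 4)^2*(n + 1)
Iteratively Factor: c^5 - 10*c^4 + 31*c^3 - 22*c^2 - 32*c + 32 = (c - 4)*(c^4 - 6*c^3 + 7*c^2 + 6*c - 8) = (c - 4)*(c - 2)*(c^3 - 4*c^2 - c + 4) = (c - 4)*(c - 2)*(c - 1)*(c^2 - 3*c - 4) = (c - 4)^2*(c - 2)*(c - 1)*(c + 1)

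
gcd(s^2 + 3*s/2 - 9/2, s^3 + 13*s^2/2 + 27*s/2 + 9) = s + 3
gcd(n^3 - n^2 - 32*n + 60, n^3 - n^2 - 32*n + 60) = n^3 - n^2 - 32*n + 60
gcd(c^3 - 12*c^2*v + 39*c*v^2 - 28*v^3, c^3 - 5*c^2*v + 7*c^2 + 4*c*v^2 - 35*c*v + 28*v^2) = c^2 - 5*c*v + 4*v^2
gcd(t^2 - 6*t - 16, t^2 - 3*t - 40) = t - 8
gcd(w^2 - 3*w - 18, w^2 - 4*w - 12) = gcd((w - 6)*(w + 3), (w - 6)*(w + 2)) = w - 6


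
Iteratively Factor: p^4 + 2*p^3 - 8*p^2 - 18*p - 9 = (p + 1)*(p^3 + p^2 - 9*p - 9) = (p + 1)^2*(p^2 - 9) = (p + 1)^2*(p + 3)*(p - 3)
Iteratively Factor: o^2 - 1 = (o - 1)*(o + 1)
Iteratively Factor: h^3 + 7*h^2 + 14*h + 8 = (h + 2)*(h^2 + 5*h + 4) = (h + 2)*(h + 4)*(h + 1)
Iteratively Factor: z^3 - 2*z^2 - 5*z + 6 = (z - 1)*(z^2 - z - 6) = (z - 3)*(z - 1)*(z + 2)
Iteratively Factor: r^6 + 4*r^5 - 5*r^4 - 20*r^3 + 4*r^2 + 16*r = (r - 2)*(r^5 + 6*r^4 + 7*r^3 - 6*r^2 - 8*r) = (r - 2)*(r + 2)*(r^4 + 4*r^3 - r^2 - 4*r) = (r - 2)*(r - 1)*(r + 2)*(r^3 + 5*r^2 + 4*r) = r*(r - 2)*(r - 1)*(r + 2)*(r^2 + 5*r + 4) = r*(r - 2)*(r - 1)*(r + 1)*(r + 2)*(r + 4)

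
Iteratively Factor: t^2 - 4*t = (t - 4)*(t)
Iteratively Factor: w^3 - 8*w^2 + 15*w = (w)*(w^2 - 8*w + 15) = w*(w - 5)*(w - 3)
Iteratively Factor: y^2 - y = (y - 1)*(y)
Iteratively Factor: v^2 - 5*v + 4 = (v - 4)*(v - 1)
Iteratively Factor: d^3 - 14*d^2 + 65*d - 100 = (d - 4)*(d^2 - 10*d + 25) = (d - 5)*(d - 4)*(d - 5)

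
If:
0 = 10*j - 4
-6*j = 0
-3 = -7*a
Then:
No Solution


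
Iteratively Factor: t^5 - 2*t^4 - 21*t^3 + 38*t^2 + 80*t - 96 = (t - 4)*(t^4 + 2*t^3 - 13*t^2 - 14*t + 24) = (t - 4)*(t - 3)*(t^3 + 5*t^2 + 2*t - 8) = (t - 4)*(t - 3)*(t + 2)*(t^2 + 3*t - 4) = (t - 4)*(t - 3)*(t - 1)*(t + 2)*(t + 4)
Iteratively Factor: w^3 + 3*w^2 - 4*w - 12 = (w - 2)*(w^2 + 5*w + 6) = (w - 2)*(w + 2)*(w + 3)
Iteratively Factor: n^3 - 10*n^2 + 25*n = (n)*(n^2 - 10*n + 25) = n*(n - 5)*(n - 5)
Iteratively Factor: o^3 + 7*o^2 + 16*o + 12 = (o + 2)*(o^2 + 5*o + 6) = (o + 2)*(o + 3)*(o + 2)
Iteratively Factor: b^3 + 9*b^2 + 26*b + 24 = (b + 2)*(b^2 + 7*b + 12) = (b + 2)*(b + 4)*(b + 3)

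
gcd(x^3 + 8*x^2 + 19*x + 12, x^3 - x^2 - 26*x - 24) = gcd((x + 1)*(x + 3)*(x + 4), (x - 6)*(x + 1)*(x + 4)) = x^2 + 5*x + 4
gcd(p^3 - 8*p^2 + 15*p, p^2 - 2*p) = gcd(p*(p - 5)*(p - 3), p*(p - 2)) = p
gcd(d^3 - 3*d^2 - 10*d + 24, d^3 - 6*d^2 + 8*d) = d^2 - 6*d + 8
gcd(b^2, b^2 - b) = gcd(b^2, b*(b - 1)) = b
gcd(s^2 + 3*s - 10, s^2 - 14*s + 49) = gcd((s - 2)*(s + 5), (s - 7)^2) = 1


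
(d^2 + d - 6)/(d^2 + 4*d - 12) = (d + 3)/(d + 6)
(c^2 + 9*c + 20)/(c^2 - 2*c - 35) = (c + 4)/(c - 7)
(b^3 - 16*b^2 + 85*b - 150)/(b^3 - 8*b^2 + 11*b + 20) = (b^2 - 11*b + 30)/(b^2 - 3*b - 4)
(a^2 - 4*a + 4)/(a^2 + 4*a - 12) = (a - 2)/(a + 6)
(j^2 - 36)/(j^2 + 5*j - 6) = (j - 6)/(j - 1)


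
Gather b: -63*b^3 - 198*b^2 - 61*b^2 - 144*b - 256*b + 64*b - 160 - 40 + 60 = -63*b^3 - 259*b^2 - 336*b - 140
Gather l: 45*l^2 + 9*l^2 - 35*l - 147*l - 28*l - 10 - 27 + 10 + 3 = 54*l^2 - 210*l - 24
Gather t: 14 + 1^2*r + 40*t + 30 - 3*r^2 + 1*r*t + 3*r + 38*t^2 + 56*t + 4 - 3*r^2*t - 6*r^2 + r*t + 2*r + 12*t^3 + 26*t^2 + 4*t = -9*r^2 + 6*r + 12*t^3 + 64*t^2 + t*(-3*r^2 + 2*r + 100) + 48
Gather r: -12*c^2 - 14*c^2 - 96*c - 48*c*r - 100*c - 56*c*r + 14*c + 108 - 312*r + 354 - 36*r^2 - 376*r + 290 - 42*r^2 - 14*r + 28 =-26*c^2 - 182*c - 78*r^2 + r*(-104*c - 702) + 780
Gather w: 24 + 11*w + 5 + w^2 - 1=w^2 + 11*w + 28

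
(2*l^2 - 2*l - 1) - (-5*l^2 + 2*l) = 7*l^2 - 4*l - 1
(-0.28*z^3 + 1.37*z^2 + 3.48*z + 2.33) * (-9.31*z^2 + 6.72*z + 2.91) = 2.6068*z^5 - 14.6363*z^4 - 24.0072*z^3 + 5.68*z^2 + 25.7844*z + 6.7803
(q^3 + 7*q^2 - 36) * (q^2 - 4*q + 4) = q^5 + 3*q^4 - 24*q^3 - 8*q^2 + 144*q - 144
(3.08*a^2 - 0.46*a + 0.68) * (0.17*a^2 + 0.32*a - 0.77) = 0.5236*a^4 + 0.9074*a^3 - 2.4032*a^2 + 0.5718*a - 0.5236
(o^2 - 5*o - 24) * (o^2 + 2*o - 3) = o^4 - 3*o^3 - 37*o^2 - 33*o + 72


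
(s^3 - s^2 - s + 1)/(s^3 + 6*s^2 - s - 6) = (s - 1)/(s + 6)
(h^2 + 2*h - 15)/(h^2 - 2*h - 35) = (h - 3)/(h - 7)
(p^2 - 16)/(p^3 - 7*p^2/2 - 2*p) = 2*(p + 4)/(p*(2*p + 1))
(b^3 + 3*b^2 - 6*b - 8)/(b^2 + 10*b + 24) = (b^2 - b - 2)/(b + 6)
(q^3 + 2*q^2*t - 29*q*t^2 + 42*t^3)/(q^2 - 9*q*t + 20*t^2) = (q^3 + 2*q^2*t - 29*q*t^2 + 42*t^3)/(q^2 - 9*q*t + 20*t^2)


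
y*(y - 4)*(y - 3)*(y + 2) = y^4 - 5*y^3 - 2*y^2 + 24*y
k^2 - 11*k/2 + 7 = (k - 7/2)*(k - 2)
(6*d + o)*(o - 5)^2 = 6*d*o^2 - 60*d*o + 150*d + o^3 - 10*o^2 + 25*o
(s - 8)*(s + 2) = s^2 - 6*s - 16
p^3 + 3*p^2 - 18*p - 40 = (p - 4)*(p + 2)*(p + 5)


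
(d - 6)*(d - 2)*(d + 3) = d^3 - 5*d^2 - 12*d + 36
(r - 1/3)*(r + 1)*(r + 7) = r^3 + 23*r^2/3 + 13*r/3 - 7/3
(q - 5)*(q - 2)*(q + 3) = q^3 - 4*q^2 - 11*q + 30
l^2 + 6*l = l*(l + 6)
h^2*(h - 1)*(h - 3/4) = h^4 - 7*h^3/4 + 3*h^2/4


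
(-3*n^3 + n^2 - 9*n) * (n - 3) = -3*n^4 + 10*n^3 - 12*n^2 + 27*n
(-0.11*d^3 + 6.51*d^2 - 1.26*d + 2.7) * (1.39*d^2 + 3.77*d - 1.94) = -0.1529*d^5 + 8.6342*d^4 + 23.0047*d^3 - 13.6266*d^2 + 12.6234*d - 5.238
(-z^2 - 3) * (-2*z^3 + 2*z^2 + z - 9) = 2*z^5 - 2*z^4 + 5*z^3 + 3*z^2 - 3*z + 27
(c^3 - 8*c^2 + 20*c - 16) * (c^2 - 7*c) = c^5 - 15*c^4 + 76*c^3 - 156*c^2 + 112*c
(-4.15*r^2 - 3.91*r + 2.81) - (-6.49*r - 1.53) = -4.15*r^2 + 2.58*r + 4.34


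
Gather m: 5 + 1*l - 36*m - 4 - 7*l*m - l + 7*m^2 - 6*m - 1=7*m^2 + m*(-7*l - 42)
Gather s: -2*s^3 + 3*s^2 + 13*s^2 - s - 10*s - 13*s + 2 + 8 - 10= -2*s^3 + 16*s^2 - 24*s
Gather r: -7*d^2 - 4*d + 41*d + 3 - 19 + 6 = -7*d^2 + 37*d - 10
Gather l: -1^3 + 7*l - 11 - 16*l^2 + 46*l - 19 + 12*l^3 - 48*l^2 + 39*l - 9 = 12*l^3 - 64*l^2 + 92*l - 40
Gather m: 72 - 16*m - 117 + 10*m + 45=-6*m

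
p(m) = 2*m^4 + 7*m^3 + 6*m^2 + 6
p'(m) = 8*m^3 + 21*m^2 + 12*m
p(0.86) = 15.98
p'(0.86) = 30.94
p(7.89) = 11568.34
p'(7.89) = 5331.33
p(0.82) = 14.80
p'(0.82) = 28.37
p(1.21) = 31.47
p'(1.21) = 59.44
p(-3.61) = 94.54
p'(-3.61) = -146.01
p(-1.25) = 6.59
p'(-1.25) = 2.19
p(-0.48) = 6.71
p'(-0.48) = -1.81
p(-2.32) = 8.82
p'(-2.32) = -14.71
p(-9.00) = 8511.00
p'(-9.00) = -4239.00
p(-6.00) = 1302.00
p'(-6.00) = -1044.00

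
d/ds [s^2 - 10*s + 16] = 2*s - 10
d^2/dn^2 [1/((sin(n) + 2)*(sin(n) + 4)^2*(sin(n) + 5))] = (-16*sin(n)^6 - 217*sin(n)^5 - 997*sin(n)^4 - 1440*sin(n)^3 + 1552*sin(n)^2 + 5440*sin(n) + 2968)/((sin(n) + 2)^3*(sin(n) + 4)^4*(sin(n) + 5)^3)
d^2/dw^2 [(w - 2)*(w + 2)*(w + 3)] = 6*w + 6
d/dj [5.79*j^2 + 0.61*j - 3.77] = 11.58*j + 0.61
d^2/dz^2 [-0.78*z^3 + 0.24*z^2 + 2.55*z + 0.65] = 0.48 - 4.68*z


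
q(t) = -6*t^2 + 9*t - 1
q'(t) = 9 - 12*t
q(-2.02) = -43.66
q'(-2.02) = 33.24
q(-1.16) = -19.51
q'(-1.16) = 22.92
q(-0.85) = -12.98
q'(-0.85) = 19.20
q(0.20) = 0.56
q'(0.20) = 6.60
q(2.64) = -19.06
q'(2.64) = -22.68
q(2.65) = -19.28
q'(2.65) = -22.80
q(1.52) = -1.18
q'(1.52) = -9.24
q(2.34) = -12.79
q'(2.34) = -19.08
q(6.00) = -163.00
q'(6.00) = -63.00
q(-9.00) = -568.00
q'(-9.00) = 117.00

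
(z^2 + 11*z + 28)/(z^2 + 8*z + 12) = (z^2 + 11*z + 28)/(z^2 + 8*z + 12)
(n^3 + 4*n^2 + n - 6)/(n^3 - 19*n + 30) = (n^3 + 4*n^2 + n - 6)/(n^3 - 19*n + 30)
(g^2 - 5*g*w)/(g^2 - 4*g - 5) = g*(-g + 5*w)/(-g^2 + 4*g + 5)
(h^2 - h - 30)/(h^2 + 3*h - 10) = (h - 6)/(h - 2)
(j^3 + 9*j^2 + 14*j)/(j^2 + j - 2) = j*(j + 7)/(j - 1)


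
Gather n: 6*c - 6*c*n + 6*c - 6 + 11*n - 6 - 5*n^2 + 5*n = 12*c - 5*n^2 + n*(16 - 6*c) - 12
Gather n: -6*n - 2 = -6*n - 2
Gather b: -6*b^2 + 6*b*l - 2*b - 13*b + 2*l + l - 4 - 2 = -6*b^2 + b*(6*l - 15) + 3*l - 6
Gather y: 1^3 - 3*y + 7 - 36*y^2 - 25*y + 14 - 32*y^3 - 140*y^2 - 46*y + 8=-32*y^3 - 176*y^2 - 74*y + 30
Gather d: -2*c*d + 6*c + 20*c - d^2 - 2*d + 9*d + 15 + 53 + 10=26*c - d^2 + d*(7 - 2*c) + 78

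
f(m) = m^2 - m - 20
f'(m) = 2*m - 1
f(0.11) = -20.10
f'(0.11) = -0.78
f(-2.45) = -11.55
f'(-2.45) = -5.90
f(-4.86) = 8.48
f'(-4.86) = -10.72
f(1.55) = -19.15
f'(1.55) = 2.10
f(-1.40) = -16.64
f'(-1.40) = -3.80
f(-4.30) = 2.79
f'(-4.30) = -9.60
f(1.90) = -18.29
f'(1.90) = 2.80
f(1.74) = -18.71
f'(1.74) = 2.48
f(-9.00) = 70.00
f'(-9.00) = -19.00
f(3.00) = -14.00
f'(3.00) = 5.00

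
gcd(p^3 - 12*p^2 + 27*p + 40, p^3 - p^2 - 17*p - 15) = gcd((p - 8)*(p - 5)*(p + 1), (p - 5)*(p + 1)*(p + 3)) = p^2 - 4*p - 5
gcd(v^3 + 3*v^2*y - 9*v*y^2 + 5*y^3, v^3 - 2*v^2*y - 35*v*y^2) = v + 5*y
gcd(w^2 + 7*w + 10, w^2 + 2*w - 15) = w + 5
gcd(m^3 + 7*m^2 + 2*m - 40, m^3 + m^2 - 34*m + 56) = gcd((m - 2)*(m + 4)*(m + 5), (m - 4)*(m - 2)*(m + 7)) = m - 2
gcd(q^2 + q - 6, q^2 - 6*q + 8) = q - 2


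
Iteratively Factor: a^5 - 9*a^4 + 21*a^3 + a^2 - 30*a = (a - 5)*(a^4 - 4*a^3 + a^2 + 6*a) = (a - 5)*(a + 1)*(a^3 - 5*a^2 + 6*a) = (a - 5)*(a - 2)*(a + 1)*(a^2 - 3*a) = a*(a - 5)*(a - 2)*(a + 1)*(a - 3)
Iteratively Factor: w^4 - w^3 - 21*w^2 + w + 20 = (w - 1)*(w^3 - 21*w - 20) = (w - 1)*(w + 1)*(w^2 - w - 20) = (w - 5)*(w - 1)*(w + 1)*(w + 4)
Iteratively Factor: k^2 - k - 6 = (k - 3)*(k + 2)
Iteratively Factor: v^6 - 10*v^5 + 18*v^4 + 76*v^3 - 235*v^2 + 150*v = (v - 5)*(v^5 - 5*v^4 - 7*v^3 + 41*v^2 - 30*v) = (v - 5)*(v - 2)*(v^4 - 3*v^3 - 13*v^2 + 15*v) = (v - 5)^2*(v - 2)*(v^3 + 2*v^2 - 3*v) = v*(v - 5)^2*(v - 2)*(v^2 + 2*v - 3) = v*(v - 5)^2*(v - 2)*(v - 1)*(v + 3)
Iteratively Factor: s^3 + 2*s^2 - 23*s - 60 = (s + 3)*(s^2 - s - 20) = (s + 3)*(s + 4)*(s - 5)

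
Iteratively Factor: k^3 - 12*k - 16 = (k + 2)*(k^2 - 2*k - 8) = (k - 4)*(k + 2)*(k + 2)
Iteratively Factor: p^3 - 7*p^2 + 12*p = (p)*(p^2 - 7*p + 12) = p*(p - 3)*(p - 4)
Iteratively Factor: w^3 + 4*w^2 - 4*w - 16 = (w + 2)*(w^2 + 2*w - 8) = (w + 2)*(w + 4)*(w - 2)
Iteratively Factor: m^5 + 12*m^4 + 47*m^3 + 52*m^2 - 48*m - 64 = (m - 1)*(m^4 + 13*m^3 + 60*m^2 + 112*m + 64) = (m - 1)*(m + 4)*(m^3 + 9*m^2 + 24*m + 16) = (m - 1)*(m + 4)^2*(m^2 + 5*m + 4) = (m - 1)*(m + 1)*(m + 4)^2*(m + 4)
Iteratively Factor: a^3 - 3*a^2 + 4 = (a + 1)*(a^2 - 4*a + 4) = (a - 2)*(a + 1)*(a - 2)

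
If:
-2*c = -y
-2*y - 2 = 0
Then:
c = -1/2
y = -1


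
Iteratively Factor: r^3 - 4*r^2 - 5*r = (r - 5)*(r^2 + r) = r*(r - 5)*(r + 1)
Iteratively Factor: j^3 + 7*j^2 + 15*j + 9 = (j + 3)*(j^2 + 4*j + 3) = (j + 3)^2*(j + 1)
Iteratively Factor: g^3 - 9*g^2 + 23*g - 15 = (g - 5)*(g^2 - 4*g + 3) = (g - 5)*(g - 1)*(g - 3)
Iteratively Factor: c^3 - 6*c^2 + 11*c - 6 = (c - 2)*(c^2 - 4*c + 3) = (c - 2)*(c - 1)*(c - 3)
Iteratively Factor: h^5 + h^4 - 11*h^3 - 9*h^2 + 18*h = (h + 3)*(h^4 - 2*h^3 - 5*h^2 + 6*h) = (h - 3)*(h + 3)*(h^3 + h^2 - 2*h) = (h - 3)*(h - 1)*(h + 3)*(h^2 + 2*h) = h*(h - 3)*(h - 1)*(h + 3)*(h + 2)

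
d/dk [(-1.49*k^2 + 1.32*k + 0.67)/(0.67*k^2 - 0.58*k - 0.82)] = (-0.0202*k^2 + 1.5458*k - 0.6938)/(0.4489*k^4 - 0.7772*k^3 - 0.7624*k^2 + 0.9512*k + 0.6724)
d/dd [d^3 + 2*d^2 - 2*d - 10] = 3*d^2 + 4*d - 2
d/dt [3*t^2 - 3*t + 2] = 6*t - 3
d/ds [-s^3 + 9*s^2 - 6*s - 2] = -3*s^2 + 18*s - 6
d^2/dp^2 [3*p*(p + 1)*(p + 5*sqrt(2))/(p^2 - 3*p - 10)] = 12*(11*p^3 + 10*sqrt(2)*p^3 + 60*p^2 + 75*sqrt(2)*p^2 + 75*sqrt(2)*p + 150*p + 50 + 175*sqrt(2))/(p^6 - 9*p^5 - 3*p^4 + 153*p^3 + 30*p^2 - 900*p - 1000)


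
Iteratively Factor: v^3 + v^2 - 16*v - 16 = (v + 1)*(v^2 - 16) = (v + 1)*(v + 4)*(v - 4)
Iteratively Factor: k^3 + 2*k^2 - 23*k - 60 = (k - 5)*(k^2 + 7*k + 12) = (k - 5)*(k + 3)*(k + 4)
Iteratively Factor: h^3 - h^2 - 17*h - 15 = (h + 1)*(h^2 - 2*h - 15) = (h - 5)*(h + 1)*(h + 3)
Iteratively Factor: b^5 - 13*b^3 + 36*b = (b + 2)*(b^4 - 2*b^3 - 9*b^2 + 18*b) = (b - 3)*(b + 2)*(b^3 + b^2 - 6*b) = b*(b - 3)*(b + 2)*(b^2 + b - 6) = b*(b - 3)*(b - 2)*(b + 2)*(b + 3)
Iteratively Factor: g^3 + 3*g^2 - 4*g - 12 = (g + 3)*(g^2 - 4) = (g - 2)*(g + 3)*(g + 2)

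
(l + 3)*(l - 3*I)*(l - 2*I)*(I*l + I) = I*l^4 + 5*l^3 + 4*I*l^3 + 20*l^2 - 3*I*l^2 + 15*l - 24*I*l - 18*I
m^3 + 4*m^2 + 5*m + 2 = (m + 1)^2*(m + 2)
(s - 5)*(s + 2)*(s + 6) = s^3 + 3*s^2 - 28*s - 60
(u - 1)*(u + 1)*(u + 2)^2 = u^4 + 4*u^3 + 3*u^2 - 4*u - 4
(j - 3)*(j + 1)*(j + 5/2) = j^3 + j^2/2 - 8*j - 15/2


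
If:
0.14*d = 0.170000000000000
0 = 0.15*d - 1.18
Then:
No Solution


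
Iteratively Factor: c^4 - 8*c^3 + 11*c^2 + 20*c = (c - 5)*(c^3 - 3*c^2 - 4*c) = (c - 5)*(c - 4)*(c^2 + c) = c*(c - 5)*(c - 4)*(c + 1)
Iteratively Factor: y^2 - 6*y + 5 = (y - 5)*(y - 1)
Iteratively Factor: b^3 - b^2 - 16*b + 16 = (b + 4)*(b^2 - 5*b + 4) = (b - 4)*(b + 4)*(b - 1)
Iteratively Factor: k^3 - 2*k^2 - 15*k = (k)*(k^2 - 2*k - 15) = k*(k + 3)*(k - 5)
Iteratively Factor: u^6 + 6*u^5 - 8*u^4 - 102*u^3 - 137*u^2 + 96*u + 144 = (u + 3)*(u^5 + 3*u^4 - 17*u^3 - 51*u^2 + 16*u + 48) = (u + 3)*(u + 4)*(u^4 - u^3 - 13*u^2 + u + 12) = (u + 3)^2*(u + 4)*(u^3 - 4*u^2 - u + 4) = (u - 1)*(u + 3)^2*(u + 4)*(u^2 - 3*u - 4) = (u - 1)*(u + 1)*(u + 3)^2*(u + 4)*(u - 4)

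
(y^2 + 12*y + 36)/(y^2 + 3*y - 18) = (y + 6)/(y - 3)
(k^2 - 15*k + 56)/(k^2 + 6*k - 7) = (k^2 - 15*k + 56)/(k^2 + 6*k - 7)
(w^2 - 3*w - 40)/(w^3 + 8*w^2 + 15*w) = (w - 8)/(w*(w + 3))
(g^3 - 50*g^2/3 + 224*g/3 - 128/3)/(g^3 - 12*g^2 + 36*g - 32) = (3*g^2 - 26*g + 16)/(3*(g^2 - 4*g + 4))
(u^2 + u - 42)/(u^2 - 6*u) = (u + 7)/u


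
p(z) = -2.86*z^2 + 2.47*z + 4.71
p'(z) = 2.47 - 5.72*z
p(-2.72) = -23.17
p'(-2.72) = 18.03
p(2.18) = -3.50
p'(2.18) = -10.00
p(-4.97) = -78.21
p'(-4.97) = 30.90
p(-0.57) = 2.37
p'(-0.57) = 5.73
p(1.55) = 1.67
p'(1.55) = -6.40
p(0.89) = 4.64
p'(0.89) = -2.62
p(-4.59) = -66.88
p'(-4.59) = 28.72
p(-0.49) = 2.81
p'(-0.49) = 5.27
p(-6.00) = -113.07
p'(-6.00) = 36.79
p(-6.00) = -113.07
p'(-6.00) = 36.79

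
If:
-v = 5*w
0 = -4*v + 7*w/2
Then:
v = 0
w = 0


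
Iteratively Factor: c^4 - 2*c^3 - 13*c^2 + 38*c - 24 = (c - 2)*(c^3 - 13*c + 12) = (c - 2)*(c + 4)*(c^2 - 4*c + 3) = (c - 3)*(c - 2)*(c + 4)*(c - 1)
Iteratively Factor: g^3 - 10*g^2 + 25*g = (g - 5)*(g^2 - 5*g) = g*(g - 5)*(g - 5)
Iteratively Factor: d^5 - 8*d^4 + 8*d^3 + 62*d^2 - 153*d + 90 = (d - 5)*(d^4 - 3*d^3 - 7*d^2 + 27*d - 18) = (d - 5)*(d + 3)*(d^3 - 6*d^2 + 11*d - 6) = (d - 5)*(d - 3)*(d + 3)*(d^2 - 3*d + 2) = (d - 5)*(d - 3)*(d - 1)*(d + 3)*(d - 2)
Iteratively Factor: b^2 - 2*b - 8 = (b + 2)*(b - 4)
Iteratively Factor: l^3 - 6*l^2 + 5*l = (l - 1)*(l^2 - 5*l) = l*(l - 1)*(l - 5)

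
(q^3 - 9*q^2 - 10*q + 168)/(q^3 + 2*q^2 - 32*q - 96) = (q - 7)/(q + 4)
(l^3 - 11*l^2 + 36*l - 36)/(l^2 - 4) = (l^2 - 9*l + 18)/(l + 2)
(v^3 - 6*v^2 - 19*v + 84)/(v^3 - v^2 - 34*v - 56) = (v - 3)/(v + 2)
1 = 1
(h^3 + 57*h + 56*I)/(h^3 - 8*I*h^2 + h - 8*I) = (h + 7*I)/(h - I)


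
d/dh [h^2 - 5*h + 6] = 2*h - 5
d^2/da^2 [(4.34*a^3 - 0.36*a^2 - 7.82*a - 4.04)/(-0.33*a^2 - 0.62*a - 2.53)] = (-4.44089209850063e-16*a^5 - 1.77635683940025e-15*a^4 + 5.466224*a^3 - 40.009992*a^2 - 200.89344*a - 23.564296)/(0.035937*a^6 + 0.202554*a^5 + 1.207107*a^4 + 3.344156*a^3 + 9.254487*a^2 + 11.905674*a + 16.194277)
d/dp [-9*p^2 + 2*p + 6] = 2 - 18*p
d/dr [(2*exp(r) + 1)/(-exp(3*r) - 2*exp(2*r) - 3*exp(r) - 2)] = (4*exp(3*r) + 7*exp(2*r) + 4*exp(r) - 1)*exp(r)/(exp(6*r) + 4*exp(5*r) + 10*exp(4*r) + 16*exp(3*r) + 17*exp(2*r) + 12*exp(r) + 4)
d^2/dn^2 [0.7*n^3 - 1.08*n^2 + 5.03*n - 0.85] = 4.2*n - 2.16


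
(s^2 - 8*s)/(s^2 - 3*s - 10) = s*(8 - s)/(-s^2 + 3*s + 10)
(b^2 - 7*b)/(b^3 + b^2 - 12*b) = (b - 7)/(b^2 + b - 12)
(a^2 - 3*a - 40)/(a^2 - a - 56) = (a + 5)/(a + 7)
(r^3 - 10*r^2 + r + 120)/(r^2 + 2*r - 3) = (r^2 - 13*r + 40)/(r - 1)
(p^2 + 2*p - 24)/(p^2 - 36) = (p - 4)/(p - 6)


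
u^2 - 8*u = u*(u - 8)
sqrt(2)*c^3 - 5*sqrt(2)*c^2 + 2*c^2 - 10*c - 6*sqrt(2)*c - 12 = (c - 6)*(c + sqrt(2))*(sqrt(2)*c + sqrt(2))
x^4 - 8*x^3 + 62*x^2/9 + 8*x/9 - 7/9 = (x - 7)*(x - 1)*(x - 1/3)*(x + 1/3)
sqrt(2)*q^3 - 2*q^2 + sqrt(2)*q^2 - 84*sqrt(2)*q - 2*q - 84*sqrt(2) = (q - 7*sqrt(2))*(q + 6*sqrt(2))*(sqrt(2)*q + sqrt(2))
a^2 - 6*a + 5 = (a - 5)*(a - 1)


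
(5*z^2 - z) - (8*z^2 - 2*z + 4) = -3*z^2 + z - 4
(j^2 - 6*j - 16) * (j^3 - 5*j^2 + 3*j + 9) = j^5 - 11*j^4 + 17*j^3 + 71*j^2 - 102*j - 144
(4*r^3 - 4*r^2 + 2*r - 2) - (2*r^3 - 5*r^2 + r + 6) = 2*r^3 + r^2 + r - 8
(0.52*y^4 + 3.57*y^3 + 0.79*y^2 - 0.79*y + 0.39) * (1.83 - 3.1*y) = -1.612*y^5 - 10.1154*y^4 + 4.0841*y^3 + 3.8947*y^2 - 2.6547*y + 0.7137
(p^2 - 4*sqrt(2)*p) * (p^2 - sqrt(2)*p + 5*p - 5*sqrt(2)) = p^4 - 5*sqrt(2)*p^3 + 5*p^3 - 25*sqrt(2)*p^2 + 8*p^2 + 40*p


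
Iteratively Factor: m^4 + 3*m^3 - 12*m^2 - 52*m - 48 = (m - 4)*(m^3 + 7*m^2 + 16*m + 12) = (m - 4)*(m + 3)*(m^2 + 4*m + 4) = (m - 4)*(m + 2)*(m + 3)*(m + 2)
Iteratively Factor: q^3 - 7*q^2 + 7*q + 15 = (q - 5)*(q^2 - 2*q - 3) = (q - 5)*(q + 1)*(q - 3)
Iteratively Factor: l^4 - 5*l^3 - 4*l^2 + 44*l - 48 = (l + 3)*(l^3 - 8*l^2 + 20*l - 16) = (l - 2)*(l + 3)*(l^2 - 6*l + 8) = (l - 4)*(l - 2)*(l + 3)*(l - 2)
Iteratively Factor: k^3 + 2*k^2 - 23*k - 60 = (k + 4)*(k^2 - 2*k - 15) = (k - 5)*(k + 4)*(k + 3)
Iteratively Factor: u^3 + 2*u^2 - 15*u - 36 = (u + 3)*(u^2 - u - 12) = (u + 3)^2*(u - 4)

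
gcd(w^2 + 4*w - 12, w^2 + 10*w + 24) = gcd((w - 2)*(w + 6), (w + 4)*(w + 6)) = w + 6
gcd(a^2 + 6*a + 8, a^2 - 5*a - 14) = a + 2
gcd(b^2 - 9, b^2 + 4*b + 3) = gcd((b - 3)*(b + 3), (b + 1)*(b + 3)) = b + 3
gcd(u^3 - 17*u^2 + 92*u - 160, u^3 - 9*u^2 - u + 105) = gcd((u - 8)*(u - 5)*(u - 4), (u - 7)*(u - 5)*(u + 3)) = u - 5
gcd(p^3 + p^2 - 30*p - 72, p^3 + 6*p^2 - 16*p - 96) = p + 4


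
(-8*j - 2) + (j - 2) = -7*j - 4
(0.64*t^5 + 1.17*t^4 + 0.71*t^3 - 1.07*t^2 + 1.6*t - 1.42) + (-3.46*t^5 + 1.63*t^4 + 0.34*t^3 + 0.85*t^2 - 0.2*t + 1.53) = -2.82*t^5 + 2.8*t^4 + 1.05*t^3 - 0.22*t^2 + 1.4*t + 0.11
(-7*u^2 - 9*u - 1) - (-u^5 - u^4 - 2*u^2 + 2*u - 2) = u^5 + u^4 - 5*u^2 - 11*u + 1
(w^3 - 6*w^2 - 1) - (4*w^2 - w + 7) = w^3 - 10*w^2 + w - 8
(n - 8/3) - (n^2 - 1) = -n^2 + n - 5/3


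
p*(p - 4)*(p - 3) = p^3 - 7*p^2 + 12*p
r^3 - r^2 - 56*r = r*(r - 8)*(r + 7)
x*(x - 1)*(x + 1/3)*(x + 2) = x^4 + 4*x^3/3 - 5*x^2/3 - 2*x/3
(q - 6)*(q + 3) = q^2 - 3*q - 18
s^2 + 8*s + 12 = (s + 2)*(s + 6)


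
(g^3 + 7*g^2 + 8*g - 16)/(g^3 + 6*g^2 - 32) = (g - 1)/(g - 2)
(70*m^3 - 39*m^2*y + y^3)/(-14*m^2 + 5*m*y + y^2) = -5*m + y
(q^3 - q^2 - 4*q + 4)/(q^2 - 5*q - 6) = (-q^3 + q^2 + 4*q - 4)/(-q^2 + 5*q + 6)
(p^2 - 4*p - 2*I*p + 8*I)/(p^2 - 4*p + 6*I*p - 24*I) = (p - 2*I)/(p + 6*I)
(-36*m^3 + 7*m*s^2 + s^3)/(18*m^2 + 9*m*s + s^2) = -2*m + s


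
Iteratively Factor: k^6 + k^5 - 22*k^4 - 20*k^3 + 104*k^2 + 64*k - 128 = (k - 1)*(k^5 + 2*k^4 - 20*k^3 - 40*k^2 + 64*k + 128) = (k - 1)*(k + 4)*(k^4 - 2*k^3 - 12*k^2 + 8*k + 32) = (k - 4)*(k - 1)*(k + 4)*(k^3 + 2*k^2 - 4*k - 8) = (k - 4)*(k - 2)*(k - 1)*(k + 4)*(k^2 + 4*k + 4) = (k - 4)*(k - 2)*(k - 1)*(k + 2)*(k + 4)*(k + 2)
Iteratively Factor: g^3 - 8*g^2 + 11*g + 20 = (g - 5)*(g^2 - 3*g - 4) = (g - 5)*(g + 1)*(g - 4)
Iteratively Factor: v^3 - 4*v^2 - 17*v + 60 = (v + 4)*(v^2 - 8*v + 15) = (v - 3)*(v + 4)*(v - 5)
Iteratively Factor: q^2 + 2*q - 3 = (q + 3)*(q - 1)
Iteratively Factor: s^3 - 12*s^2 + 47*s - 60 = (s - 5)*(s^2 - 7*s + 12) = (s - 5)*(s - 4)*(s - 3)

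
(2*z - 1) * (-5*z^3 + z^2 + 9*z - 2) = -10*z^4 + 7*z^3 + 17*z^2 - 13*z + 2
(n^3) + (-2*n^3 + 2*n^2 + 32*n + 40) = -n^3 + 2*n^2 + 32*n + 40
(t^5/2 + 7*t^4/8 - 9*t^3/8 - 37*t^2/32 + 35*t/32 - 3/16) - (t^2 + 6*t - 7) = t^5/2 + 7*t^4/8 - 9*t^3/8 - 69*t^2/32 - 157*t/32 + 109/16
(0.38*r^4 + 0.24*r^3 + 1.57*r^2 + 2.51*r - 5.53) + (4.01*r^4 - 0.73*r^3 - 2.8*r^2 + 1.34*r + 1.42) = 4.39*r^4 - 0.49*r^3 - 1.23*r^2 + 3.85*r - 4.11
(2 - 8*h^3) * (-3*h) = 24*h^4 - 6*h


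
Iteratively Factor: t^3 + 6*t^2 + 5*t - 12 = (t + 4)*(t^2 + 2*t - 3) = (t - 1)*(t + 4)*(t + 3)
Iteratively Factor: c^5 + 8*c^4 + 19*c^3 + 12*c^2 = (c + 3)*(c^4 + 5*c^3 + 4*c^2) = c*(c + 3)*(c^3 + 5*c^2 + 4*c) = c*(c + 1)*(c + 3)*(c^2 + 4*c) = c^2*(c + 1)*(c + 3)*(c + 4)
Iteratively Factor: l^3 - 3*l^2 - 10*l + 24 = (l + 3)*(l^2 - 6*l + 8) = (l - 2)*(l + 3)*(l - 4)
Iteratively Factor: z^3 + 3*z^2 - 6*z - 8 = (z + 4)*(z^2 - z - 2) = (z - 2)*(z + 4)*(z + 1)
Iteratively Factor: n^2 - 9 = (n + 3)*(n - 3)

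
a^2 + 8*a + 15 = (a + 3)*(a + 5)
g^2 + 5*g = g*(g + 5)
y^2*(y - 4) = y^3 - 4*y^2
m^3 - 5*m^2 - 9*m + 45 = (m - 5)*(m - 3)*(m + 3)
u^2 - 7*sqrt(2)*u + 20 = (u - 5*sqrt(2))*(u - 2*sqrt(2))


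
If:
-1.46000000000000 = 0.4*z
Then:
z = -3.65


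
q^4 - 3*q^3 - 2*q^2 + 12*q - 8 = (q - 2)^2*(q - 1)*(q + 2)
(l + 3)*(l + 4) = l^2 + 7*l + 12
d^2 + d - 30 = (d - 5)*(d + 6)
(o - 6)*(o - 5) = o^2 - 11*o + 30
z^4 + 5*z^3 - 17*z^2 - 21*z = z*(z - 3)*(z + 1)*(z + 7)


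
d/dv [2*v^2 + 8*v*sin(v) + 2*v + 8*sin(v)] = 8*v*cos(v) + 4*v + 8*sqrt(2)*sin(v + pi/4) + 2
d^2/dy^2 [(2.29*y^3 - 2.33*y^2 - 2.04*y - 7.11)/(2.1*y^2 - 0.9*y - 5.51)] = (-2.8421709430404e-14*y^5 + 1.4210854715202e-14*y^4 + 29.90478*y^3 - 281.75652*y^2 + 356.146134*y - 297.303166)/(9.261*y^6 - 11.907*y^5 - 67.7943*y^4 + 61.7544*y^3 + 177.87933*y^2 - 81.97227*y - 167.284151)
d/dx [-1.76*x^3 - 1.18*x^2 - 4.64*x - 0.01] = -5.28*x^2 - 2.36*x - 4.64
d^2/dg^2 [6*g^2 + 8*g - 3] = 12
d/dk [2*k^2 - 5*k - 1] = 4*k - 5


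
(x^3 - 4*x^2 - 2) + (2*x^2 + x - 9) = x^3 - 2*x^2 + x - 11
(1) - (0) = 1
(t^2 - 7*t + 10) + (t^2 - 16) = 2*t^2 - 7*t - 6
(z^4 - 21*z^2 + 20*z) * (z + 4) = z^5 + 4*z^4 - 21*z^3 - 64*z^2 + 80*z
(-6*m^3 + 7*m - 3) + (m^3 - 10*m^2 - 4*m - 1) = -5*m^3 - 10*m^2 + 3*m - 4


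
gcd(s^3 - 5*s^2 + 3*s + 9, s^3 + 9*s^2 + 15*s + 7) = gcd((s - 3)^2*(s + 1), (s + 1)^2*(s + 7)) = s + 1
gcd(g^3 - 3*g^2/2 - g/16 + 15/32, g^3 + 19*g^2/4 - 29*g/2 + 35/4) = g - 5/4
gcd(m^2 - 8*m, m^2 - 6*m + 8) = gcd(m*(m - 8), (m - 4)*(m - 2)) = 1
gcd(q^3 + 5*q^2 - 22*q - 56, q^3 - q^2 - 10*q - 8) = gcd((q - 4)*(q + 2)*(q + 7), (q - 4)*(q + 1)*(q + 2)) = q^2 - 2*q - 8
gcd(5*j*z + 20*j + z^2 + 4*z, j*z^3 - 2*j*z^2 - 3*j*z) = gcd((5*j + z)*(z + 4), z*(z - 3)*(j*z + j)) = 1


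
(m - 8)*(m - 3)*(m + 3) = m^3 - 8*m^2 - 9*m + 72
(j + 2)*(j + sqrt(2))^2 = j^3 + 2*j^2 + 2*sqrt(2)*j^2 + 2*j + 4*sqrt(2)*j + 4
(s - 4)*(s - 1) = s^2 - 5*s + 4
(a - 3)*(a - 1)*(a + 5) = a^3 + a^2 - 17*a + 15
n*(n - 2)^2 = n^3 - 4*n^2 + 4*n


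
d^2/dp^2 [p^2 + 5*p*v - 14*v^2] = 2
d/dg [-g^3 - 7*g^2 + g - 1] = -3*g^2 - 14*g + 1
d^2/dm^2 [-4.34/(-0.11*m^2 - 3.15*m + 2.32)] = (-0.105028*m^2 - 3.00762*m + 4.34*(0.22*m + 3.15)*(0.44*m + 6.3) + 2.215136)/(0.11*m^2 + 3.15*m - 2.32)^3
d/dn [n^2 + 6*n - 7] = 2*n + 6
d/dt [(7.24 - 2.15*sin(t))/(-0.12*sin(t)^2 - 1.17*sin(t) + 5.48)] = (-0.258*sin(t)^2 + 1.7376*sin(t) - 3.3112)*cos(t)/(0.0144*sin(t)^4 + 0.2808*sin(t)^3 + 0.0536999999999996*sin(t)^2 - 12.8232*sin(t) + 30.0304)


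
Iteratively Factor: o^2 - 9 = (o - 3)*(o + 3)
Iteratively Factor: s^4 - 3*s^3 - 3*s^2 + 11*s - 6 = (s + 2)*(s^3 - 5*s^2 + 7*s - 3) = (s - 1)*(s + 2)*(s^2 - 4*s + 3) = (s - 3)*(s - 1)*(s + 2)*(s - 1)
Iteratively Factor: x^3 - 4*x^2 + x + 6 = (x + 1)*(x^2 - 5*x + 6) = (x - 2)*(x + 1)*(x - 3)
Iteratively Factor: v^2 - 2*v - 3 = (v - 3)*(v + 1)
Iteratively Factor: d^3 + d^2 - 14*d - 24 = (d + 3)*(d^2 - 2*d - 8) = (d - 4)*(d + 3)*(d + 2)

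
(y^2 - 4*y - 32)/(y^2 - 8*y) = (y + 4)/y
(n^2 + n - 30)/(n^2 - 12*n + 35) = (n + 6)/(n - 7)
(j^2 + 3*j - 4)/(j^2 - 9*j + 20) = (j^2 + 3*j - 4)/(j^2 - 9*j + 20)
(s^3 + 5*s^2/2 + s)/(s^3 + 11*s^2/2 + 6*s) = (2*s^2 + 5*s + 2)/(2*s^2 + 11*s + 12)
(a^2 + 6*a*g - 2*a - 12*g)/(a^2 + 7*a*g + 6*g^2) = (a - 2)/(a + g)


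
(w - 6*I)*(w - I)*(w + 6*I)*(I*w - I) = I*w^4 + w^3 - I*w^3 - w^2 + 36*I*w^2 + 36*w - 36*I*w - 36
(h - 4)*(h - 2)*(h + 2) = h^3 - 4*h^2 - 4*h + 16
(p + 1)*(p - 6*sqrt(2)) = p^2 - 6*sqrt(2)*p + p - 6*sqrt(2)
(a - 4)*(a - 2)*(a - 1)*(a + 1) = a^4 - 6*a^3 + 7*a^2 + 6*a - 8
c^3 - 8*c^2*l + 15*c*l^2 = c*(c - 5*l)*(c - 3*l)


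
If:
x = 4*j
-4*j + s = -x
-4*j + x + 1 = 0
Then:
No Solution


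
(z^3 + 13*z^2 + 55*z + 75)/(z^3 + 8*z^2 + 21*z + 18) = (z^2 + 10*z + 25)/(z^2 + 5*z + 6)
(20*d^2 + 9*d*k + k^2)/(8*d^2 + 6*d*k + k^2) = (5*d + k)/(2*d + k)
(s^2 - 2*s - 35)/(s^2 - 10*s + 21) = (s + 5)/(s - 3)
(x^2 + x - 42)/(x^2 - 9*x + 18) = (x + 7)/(x - 3)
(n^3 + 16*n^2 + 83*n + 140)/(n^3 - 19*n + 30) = (n^2 + 11*n + 28)/(n^2 - 5*n + 6)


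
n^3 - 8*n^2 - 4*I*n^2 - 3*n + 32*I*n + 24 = (n - 8)*(n - 3*I)*(n - I)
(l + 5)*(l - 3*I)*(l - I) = l^3 + 5*l^2 - 4*I*l^2 - 3*l - 20*I*l - 15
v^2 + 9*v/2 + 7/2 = (v + 1)*(v + 7/2)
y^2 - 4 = (y - 2)*(y + 2)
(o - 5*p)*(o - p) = o^2 - 6*o*p + 5*p^2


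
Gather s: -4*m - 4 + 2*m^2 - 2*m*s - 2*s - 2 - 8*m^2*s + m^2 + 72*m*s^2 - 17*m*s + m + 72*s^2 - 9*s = 3*m^2 - 3*m + s^2*(72*m + 72) + s*(-8*m^2 - 19*m - 11) - 6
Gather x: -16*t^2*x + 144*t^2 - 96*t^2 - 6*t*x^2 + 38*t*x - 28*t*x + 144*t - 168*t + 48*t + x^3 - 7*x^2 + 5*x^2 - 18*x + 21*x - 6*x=48*t^2 + 24*t + x^3 + x^2*(-6*t - 2) + x*(-16*t^2 + 10*t - 3)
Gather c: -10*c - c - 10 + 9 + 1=-11*c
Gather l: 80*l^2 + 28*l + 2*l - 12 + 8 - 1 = 80*l^2 + 30*l - 5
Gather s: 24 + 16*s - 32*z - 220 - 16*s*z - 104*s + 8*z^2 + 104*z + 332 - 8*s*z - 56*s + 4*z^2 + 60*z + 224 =s*(-24*z - 144) + 12*z^2 + 132*z + 360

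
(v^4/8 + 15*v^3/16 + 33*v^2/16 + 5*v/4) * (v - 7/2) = v^5/8 + v^4/2 - 39*v^3/32 - 191*v^2/32 - 35*v/8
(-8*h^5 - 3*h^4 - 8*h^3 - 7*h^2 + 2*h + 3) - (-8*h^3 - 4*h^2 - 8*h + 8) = -8*h^5 - 3*h^4 - 3*h^2 + 10*h - 5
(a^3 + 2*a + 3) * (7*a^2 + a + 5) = 7*a^5 + a^4 + 19*a^3 + 23*a^2 + 13*a + 15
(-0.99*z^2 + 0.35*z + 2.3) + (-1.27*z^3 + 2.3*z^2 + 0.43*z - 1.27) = -1.27*z^3 + 1.31*z^2 + 0.78*z + 1.03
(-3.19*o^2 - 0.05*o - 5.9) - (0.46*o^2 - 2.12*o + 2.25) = -3.65*o^2 + 2.07*o - 8.15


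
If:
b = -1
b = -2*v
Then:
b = -1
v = 1/2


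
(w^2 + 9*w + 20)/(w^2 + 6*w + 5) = (w + 4)/(w + 1)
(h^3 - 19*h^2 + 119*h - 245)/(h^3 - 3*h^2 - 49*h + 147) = (h^2 - 12*h + 35)/(h^2 + 4*h - 21)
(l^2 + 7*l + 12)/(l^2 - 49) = (l^2 + 7*l + 12)/(l^2 - 49)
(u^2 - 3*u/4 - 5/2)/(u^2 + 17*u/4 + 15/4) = (u - 2)/(u + 3)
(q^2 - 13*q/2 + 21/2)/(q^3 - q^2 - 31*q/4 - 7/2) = 2*(q - 3)/(2*q^2 + 5*q + 2)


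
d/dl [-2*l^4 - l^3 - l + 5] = -8*l^3 - 3*l^2 - 1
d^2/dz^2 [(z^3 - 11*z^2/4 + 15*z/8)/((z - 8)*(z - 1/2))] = 4*(187*z^3 - 276*z^2 + 102*z + 79)/(8*z^6 - 204*z^5 + 1830*z^4 - 6545*z^3 + 7320*z^2 - 3264*z + 512)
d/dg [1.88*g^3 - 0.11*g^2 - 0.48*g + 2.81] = 5.64*g^2 - 0.22*g - 0.48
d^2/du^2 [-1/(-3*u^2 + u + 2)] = 2*(9*u^2 - 3*u - (6*u - 1)^2 - 6)/(-3*u^2 + u + 2)^3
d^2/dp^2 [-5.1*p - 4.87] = 0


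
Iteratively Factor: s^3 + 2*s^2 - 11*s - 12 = (s - 3)*(s^2 + 5*s + 4) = (s - 3)*(s + 4)*(s + 1)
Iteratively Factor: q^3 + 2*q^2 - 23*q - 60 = (q + 3)*(q^2 - q - 20) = (q - 5)*(q + 3)*(q + 4)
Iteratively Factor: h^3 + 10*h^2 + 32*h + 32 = (h + 4)*(h^2 + 6*h + 8) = (h + 4)^2*(h + 2)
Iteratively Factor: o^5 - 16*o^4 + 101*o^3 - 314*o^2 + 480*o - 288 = (o - 4)*(o^4 - 12*o^3 + 53*o^2 - 102*o + 72) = (o - 4)*(o - 3)*(o^3 - 9*o^2 + 26*o - 24) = (o - 4)*(o - 3)^2*(o^2 - 6*o + 8) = (o - 4)*(o - 3)^2*(o - 2)*(o - 4)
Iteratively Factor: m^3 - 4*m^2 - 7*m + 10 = (m - 1)*(m^2 - 3*m - 10) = (m - 5)*(m - 1)*(m + 2)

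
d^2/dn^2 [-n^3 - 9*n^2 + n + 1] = -6*n - 18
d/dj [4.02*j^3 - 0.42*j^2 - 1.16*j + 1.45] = 12.06*j^2 - 0.84*j - 1.16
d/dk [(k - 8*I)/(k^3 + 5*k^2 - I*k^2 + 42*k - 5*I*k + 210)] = (-2*k^3 + k^2*(-5 + 25*I) + k*(16 + 80*I) + 250 + 336*I)/(k^6 + k^5*(10 - 2*I) + k^4*(108 - 20*I) + k^3*(830 - 134*I) + k^2*(3839 - 840*I) + k*(17640 - 2100*I) + 44100)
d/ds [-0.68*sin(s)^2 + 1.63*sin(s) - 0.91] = (1.63 - 1.36*sin(s))*cos(s)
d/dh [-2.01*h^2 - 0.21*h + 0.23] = -4.02*h - 0.21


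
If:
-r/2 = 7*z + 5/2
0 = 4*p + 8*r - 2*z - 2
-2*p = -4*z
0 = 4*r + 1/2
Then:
No Solution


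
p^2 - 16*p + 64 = (p - 8)^2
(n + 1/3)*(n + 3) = n^2 + 10*n/3 + 1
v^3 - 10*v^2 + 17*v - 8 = (v - 8)*(v - 1)^2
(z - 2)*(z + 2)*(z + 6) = z^3 + 6*z^2 - 4*z - 24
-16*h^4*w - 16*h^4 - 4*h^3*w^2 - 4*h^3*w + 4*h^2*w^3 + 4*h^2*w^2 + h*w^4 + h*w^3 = (-2*h + w)*(2*h + w)*(4*h + w)*(h*w + h)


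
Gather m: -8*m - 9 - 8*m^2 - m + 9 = -8*m^2 - 9*m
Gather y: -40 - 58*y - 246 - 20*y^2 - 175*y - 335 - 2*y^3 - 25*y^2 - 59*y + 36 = -2*y^3 - 45*y^2 - 292*y - 585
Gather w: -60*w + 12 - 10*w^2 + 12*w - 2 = -10*w^2 - 48*w + 10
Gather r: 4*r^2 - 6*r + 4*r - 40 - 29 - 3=4*r^2 - 2*r - 72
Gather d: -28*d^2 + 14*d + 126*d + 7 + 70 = -28*d^2 + 140*d + 77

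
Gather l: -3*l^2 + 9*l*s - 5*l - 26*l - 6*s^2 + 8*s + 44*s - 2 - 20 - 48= -3*l^2 + l*(9*s - 31) - 6*s^2 + 52*s - 70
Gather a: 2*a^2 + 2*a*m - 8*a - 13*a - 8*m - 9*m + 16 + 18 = 2*a^2 + a*(2*m - 21) - 17*m + 34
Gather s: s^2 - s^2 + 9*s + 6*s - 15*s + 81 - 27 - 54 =0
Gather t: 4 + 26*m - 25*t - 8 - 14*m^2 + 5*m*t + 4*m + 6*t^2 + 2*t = -14*m^2 + 30*m + 6*t^2 + t*(5*m - 23) - 4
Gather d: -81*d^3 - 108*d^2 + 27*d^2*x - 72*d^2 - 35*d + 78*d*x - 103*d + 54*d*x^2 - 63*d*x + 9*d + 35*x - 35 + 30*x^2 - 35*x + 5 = -81*d^3 + d^2*(27*x - 180) + d*(54*x^2 + 15*x - 129) + 30*x^2 - 30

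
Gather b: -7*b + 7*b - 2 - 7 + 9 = 0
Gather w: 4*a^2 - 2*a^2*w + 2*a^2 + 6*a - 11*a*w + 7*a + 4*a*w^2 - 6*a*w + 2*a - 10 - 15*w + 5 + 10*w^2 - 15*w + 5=6*a^2 + 15*a + w^2*(4*a + 10) + w*(-2*a^2 - 17*a - 30)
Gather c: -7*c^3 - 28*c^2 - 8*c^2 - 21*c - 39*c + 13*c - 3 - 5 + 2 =-7*c^3 - 36*c^2 - 47*c - 6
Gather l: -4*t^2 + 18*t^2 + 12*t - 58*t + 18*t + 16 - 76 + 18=14*t^2 - 28*t - 42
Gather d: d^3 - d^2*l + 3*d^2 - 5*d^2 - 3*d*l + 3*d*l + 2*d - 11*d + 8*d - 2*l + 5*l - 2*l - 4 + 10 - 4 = d^3 + d^2*(-l - 2) - d + l + 2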